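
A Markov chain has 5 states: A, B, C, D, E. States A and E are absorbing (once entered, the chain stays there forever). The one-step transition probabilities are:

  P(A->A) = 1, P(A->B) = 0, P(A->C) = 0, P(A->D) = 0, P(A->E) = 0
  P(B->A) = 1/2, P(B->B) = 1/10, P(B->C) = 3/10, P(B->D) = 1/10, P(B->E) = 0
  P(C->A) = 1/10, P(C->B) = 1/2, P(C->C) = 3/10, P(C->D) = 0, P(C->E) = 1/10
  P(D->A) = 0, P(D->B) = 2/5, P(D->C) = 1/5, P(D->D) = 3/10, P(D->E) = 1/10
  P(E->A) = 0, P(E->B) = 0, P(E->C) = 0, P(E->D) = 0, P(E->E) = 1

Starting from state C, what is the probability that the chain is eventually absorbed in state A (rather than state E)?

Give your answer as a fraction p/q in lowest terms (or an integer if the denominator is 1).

Let a_i = P(absorbed in A | start in state i).
Boundary conditions: a_A = 1, a_E = 0.
For each transient state i, a_i = sum_j P(i->j) * a_j:
  a_B = 1/2*a_A + 1/10*a_B + 3/10*a_C + 1/10*a_D + 0*a_E
  a_C = 1/10*a_A + 1/2*a_B + 3/10*a_C + 0*a_D + 1/10*a_E
  a_D = 0*a_A + 2/5*a_B + 1/5*a_C + 3/10*a_D + 1/10*a_E

Substituting a_A = 1 and a_E = 0, rearrange to (I - Q) a = r where r[i] = P(i -> A):
  [9/10, -3/10, -1/10] . (a_B, a_C, a_D) = 1/2
  [-1/2, 7/10, 0] . (a_B, a_C, a_D) = 1/10
  [-2/5, -1/5, 7/10] . (a_B, a_C, a_D) = 0

Solving yields:
  a_B = 134/149
  a_C = 117/149
  a_D = 110/149

Starting state is C, so the absorption probability is a_C = 117/149.

Answer: 117/149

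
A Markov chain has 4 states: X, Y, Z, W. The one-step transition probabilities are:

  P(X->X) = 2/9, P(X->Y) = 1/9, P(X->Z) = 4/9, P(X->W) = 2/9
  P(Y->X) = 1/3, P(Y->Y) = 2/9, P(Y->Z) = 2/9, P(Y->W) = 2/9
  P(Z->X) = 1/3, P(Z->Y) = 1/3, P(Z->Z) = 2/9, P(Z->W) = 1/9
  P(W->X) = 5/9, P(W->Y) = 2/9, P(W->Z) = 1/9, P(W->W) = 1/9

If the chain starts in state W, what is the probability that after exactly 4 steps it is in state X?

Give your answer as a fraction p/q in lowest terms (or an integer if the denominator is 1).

Answer: 2174/6561

Derivation:
Computing P^4 by repeated multiplication:
P^1 =
  X: [2/9, 1/9, 4/9, 2/9]
  Y: [1/3, 2/9, 2/9, 2/9]
  Z: [1/3, 1/3, 2/9, 1/9]
  W: [5/9, 2/9, 1/9, 1/9]
P^2 =
  X: [29/81, 20/81, 20/81, 4/27]
  Y: [28/81, 17/81, 22/81, 14/81]
  Z: [26/81, 17/81, 23/81, 5/27]
  W: [8/27, 14/81, 1/3, 16/81]
P^3 =
  X: [238/729, 17/81, 208/729, 130/729]
  Y: [1/3, 52/243, 68/243, 14/81]
  Z: [247/729, 53/243, 199/729, 124/729]
  W: [251/729, 55/243, 194/729, 119/729]
P^4 =
  X: [2209/6561, 476/2187, 1804/6561, 1120/6561]
  Y: [244/729, 473/2187, 202/729, 376/2187]
  Z: [2188/6561, 470/2187, 1828/6561, 1135/6561]
  W: [2174/6561, 467/2187, 1841/6561, 1145/6561]

(P^4)[W -> X] = 2174/6561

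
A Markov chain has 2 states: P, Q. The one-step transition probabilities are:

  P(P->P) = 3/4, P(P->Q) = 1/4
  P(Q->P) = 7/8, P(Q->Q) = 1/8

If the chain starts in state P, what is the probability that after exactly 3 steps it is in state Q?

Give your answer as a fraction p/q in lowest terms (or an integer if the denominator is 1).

Answer: 57/256

Derivation:
Computing P^3 by repeated multiplication:
P^1 =
  P: [3/4, 1/4]
  Q: [7/8, 1/8]
P^2 =
  P: [25/32, 7/32]
  Q: [49/64, 15/64]
P^3 =
  P: [199/256, 57/256]
  Q: [399/512, 113/512]

(P^3)[P -> Q] = 57/256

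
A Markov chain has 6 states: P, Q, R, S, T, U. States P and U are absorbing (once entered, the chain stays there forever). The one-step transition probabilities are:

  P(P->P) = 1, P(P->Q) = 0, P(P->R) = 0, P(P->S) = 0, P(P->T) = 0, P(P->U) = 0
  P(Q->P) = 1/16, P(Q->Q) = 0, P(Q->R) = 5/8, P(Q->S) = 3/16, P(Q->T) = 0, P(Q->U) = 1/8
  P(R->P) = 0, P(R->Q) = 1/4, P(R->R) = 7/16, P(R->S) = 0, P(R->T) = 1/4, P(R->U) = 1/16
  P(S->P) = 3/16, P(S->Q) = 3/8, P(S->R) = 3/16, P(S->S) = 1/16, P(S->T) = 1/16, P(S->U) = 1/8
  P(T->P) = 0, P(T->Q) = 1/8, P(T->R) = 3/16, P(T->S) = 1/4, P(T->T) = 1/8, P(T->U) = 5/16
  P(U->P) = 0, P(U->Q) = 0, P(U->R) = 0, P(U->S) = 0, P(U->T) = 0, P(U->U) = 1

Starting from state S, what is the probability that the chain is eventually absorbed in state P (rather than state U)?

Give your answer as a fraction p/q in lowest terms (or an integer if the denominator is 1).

Answer: 2229/6449

Derivation:
Let a_i = P(absorbed in P | start in state i).
Boundary conditions: a_P = 1, a_U = 0.
For each transient state i, a_i = sum_j P(i->j) * a_j:
  a_Q = 1/16*a_P + 0*a_Q + 5/8*a_R + 3/16*a_S + 0*a_T + 1/8*a_U
  a_R = 0*a_P + 1/4*a_Q + 7/16*a_R + 0*a_S + 1/4*a_T + 1/16*a_U
  a_S = 3/16*a_P + 3/8*a_Q + 3/16*a_R + 1/16*a_S + 1/16*a_T + 1/8*a_U
  a_T = 0*a_P + 1/8*a_Q + 3/16*a_R + 1/4*a_S + 1/8*a_T + 5/16*a_U

Substituting a_P = 1 and a_U = 0, rearrange to (I - Q) a = r where r[i] = P(i -> P):
  [1, -5/8, -3/16, 0] . (a_Q, a_R, a_S, a_T) = 1/16
  [-1/4, 9/16, 0, -1/4] . (a_Q, a_R, a_S, a_T) = 0
  [-3/8, -3/16, 15/16, -1/16] . (a_Q, a_R, a_S, a_T) = 3/16
  [-1/8, -3/16, -1/4, 7/8] . (a_Q, a_R, a_S, a_T) = 0

Solving yields:
  a_Q = 1566/6449
  a_R = 1192/6449
  a_S = 2229/6449
  a_T = 1116/6449

Starting state is S, so the absorption probability is a_S = 2229/6449.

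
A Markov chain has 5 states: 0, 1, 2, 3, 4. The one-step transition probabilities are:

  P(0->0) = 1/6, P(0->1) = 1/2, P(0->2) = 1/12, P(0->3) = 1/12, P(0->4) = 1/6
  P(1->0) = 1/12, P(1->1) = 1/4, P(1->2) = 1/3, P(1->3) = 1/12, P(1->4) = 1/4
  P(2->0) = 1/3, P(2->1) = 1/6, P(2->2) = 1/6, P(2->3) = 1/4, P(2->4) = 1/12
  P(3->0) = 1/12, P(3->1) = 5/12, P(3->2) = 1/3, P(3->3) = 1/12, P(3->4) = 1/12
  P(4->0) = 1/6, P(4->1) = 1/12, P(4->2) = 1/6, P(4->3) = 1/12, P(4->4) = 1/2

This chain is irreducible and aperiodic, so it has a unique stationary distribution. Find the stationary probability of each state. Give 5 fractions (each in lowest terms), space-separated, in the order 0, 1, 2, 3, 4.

The stationary distribution satisfies pi = pi * P, i.e.:
  pi_0 = 1/6*pi_0 + 1/12*pi_1 + 1/3*pi_2 + 1/12*pi_3 + 1/6*pi_4
  pi_1 = 1/2*pi_0 + 1/4*pi_1 + 1/6*pi_2 + 5/12*pi_3 + 1/12*pi_4
  pi_2 = 1/12*pi_0 + 1/3*pi_1 + 1/6*pi_2 + 1/3*pi_3 + 1/6*pi_4
  pi_3 = 1/12*pi_0 + 1/12*pi_1 + 1/4*pi_2 + 1/12*pi_3 + 1/12*pi_4
  pi_4 = 1/6*pi_0 + 1/4*pi_1 + 1/12*pi_2 + 1/12*pi_3 + 1/2*pi_4
with normalization: pi_0 + pi_1 + pi_2 + pi_3 + pi_4 = 1.

Using the first 4 balance equations plus normalization, the linear system A*pi = b is:
  [-5/6, 1/12, 1/3, 1/12, 1/6] . pi = 0
  [1/2, -3/4, 1/6, 5/12, 1/12] . pi = 0
  [1/12, 1/3, -5/6, 1/3, 1/6] . pi = 0
  [1/12, 1/12, 1/4, -11/12, 1/12] . pi = 0
  [1, 1, 1, 1, 1] . pi = 1

Solving yields:
  pi_0 = 364/2125
  pi_1 = 4331/17000
  pi_2 = 73/340
  pi_3 = 81/680
  pi_4 = 2041/8500

Verification (pi * P):
  364/2125*1/6 + 4331/17000*1/12 + 73/340*1/3 + 81/680*1/12 + 2041/8500*1/6 = 364/2125 = pi_0  (ok)
  364/2125*1/2 + 4331/17000*1/4 + 73/340*1/6 + 81/680*5/12 + 2041/8500*1/12 = 4331/17000 = pi_1  (ok)
  364/2125*1/12 + 4331/17000*1/3 + 73/340*1/6 + 81/680*1/3 + 2041/8500*1/6 = 73/340 = pi_2  (ok)
  364/2125*1/12 + 4331/17000*1/12 + 73/340*1/4 + 81/680*1/12 + 2041/8500*1/12 = 81/680 = pi_3  (ok)
  364/2125*1/6 + 4331/17000*1/4 + 73/340*1/12 + 81/680*1/12 + 2041/8500*1/2 = 2041/8500 = pi_4  (ok)

Answer: 364/2125 4331/17000 73/340 81/680 2041/8500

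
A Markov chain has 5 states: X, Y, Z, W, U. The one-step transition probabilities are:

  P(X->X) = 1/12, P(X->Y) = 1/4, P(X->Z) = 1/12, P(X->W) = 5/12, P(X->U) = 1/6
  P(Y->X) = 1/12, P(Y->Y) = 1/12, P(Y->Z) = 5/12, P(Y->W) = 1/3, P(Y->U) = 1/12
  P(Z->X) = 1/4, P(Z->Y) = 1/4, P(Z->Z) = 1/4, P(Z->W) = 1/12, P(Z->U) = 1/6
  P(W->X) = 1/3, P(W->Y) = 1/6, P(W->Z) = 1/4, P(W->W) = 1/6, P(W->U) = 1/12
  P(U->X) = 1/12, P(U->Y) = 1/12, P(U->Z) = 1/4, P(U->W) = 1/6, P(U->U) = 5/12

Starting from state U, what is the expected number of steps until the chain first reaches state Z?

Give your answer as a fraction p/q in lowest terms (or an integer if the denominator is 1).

Let h_i = expected steps to first reach Z from state i.
Boundary: h_Z = 0.
First-step equations for the other states:
  h_X = 1 + 1/12*h_X + 1/4*h_Y + 1/12*h_Z + 5/12*h_W + 1/6*h_U
  h_Y = 1 + 1/12*h_X + 1/12*h_Y + 5/12*h_Z + 1/3*h_W + 1/12*h_U
  h_W = 1 + 1/3*h_X + 1/6*h_Y + 1/4*h_Z + 1/6*h_W + 1/12*h_U
  h_U = 1 + 1/12*h_X + 1/12*h_Y + 1/4*h_Z + 1/6*h_W + 5/12*h_U

Substituting h_Z = 0 and rearranging gives the linear system (I - Q) h = 1:
  [11/12, -1/4, -5/12, -1/6] . (h_X, h_Y, h_W, h_U) = 1
  [-1/12, 11/12, -1/3, -1/12] . (h_X, h_Y, h_W, h_U) = 1
  [-1/3, -1/6, 5/6, -1/12] . (h_X, h_Y, h_W, h_U) = 1
  [-1/12, -1/12, -1/6, 7/12] . (h_X, h_Y, h_W, h_U) = 1

Solving yields:
  h_X = 5442/1177
  h_Y = 3978/1177
  h_W = 4860/1177
  h_U = 432/107

Starting state is U, so the expected hitting time is h_U = 432/107.

Answer: 432/107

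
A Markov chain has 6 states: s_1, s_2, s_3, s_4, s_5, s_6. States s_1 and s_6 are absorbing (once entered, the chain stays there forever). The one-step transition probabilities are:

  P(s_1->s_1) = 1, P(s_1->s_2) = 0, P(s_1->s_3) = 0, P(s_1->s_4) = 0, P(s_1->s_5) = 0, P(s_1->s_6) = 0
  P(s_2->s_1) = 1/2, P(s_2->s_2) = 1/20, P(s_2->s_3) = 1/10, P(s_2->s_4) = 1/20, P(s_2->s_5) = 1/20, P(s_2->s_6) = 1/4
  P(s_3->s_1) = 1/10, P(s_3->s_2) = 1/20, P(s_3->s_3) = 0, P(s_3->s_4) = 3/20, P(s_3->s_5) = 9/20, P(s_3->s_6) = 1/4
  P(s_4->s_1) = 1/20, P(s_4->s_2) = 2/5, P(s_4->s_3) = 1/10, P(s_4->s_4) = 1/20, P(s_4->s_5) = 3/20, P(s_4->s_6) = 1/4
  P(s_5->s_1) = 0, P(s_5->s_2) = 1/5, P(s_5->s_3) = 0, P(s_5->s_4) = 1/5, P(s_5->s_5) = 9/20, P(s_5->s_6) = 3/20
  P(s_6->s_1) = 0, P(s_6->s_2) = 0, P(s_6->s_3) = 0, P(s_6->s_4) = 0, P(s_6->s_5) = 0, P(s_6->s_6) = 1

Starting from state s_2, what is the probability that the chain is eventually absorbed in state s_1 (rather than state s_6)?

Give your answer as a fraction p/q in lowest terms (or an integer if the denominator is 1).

Answer: 19653/32531

Derivation:
Let a_i = P(absorbed in s_1 | start in state i).
Boundary conditions: a_s_1 = 1, a_s_6 = 0.
For each transient state i, a_i = sum_j P(i->j) * a_j:
  a_s_2 = 1/2*a_s_1 + 1/20*a_s_2 + 1/10*a_s_3 + 1/20*a_s_4 + 1/20*a_s_5 + 1/4*a_s_6
  a_s_3 = 1/10*a_s_1 + 1/20*a_s_2 + 0*a_s_3 + 3/20*a_s_4 + 9/20*a_s_5 + 1/4*a_s_6
  a_s_4 = 1/20*a_s_1 + 2/5*a_s_2 + 1/10*a_s_3 + 1/20*a_s_4 + 3/20*a_s_5 + 1/4*a_s_6
  a_s_5 = 0*a_s_1 + 1/5*a_s_2 + 0*a_s_3 + 1/5*a_s_4 + 9/20*a_s_5 + 3/20*a_s_6

Substituting a_s_1 = 1 and a_s_6 = 0, rearrange to (I - Q) a = r where r[i] = P(i -> s_1):
  [19/20, -1/10, -1/20, -1/20] . (a_s_2, a_s_3, a_s_4, a_s_5) = 1/2
  [-1/20, 1, -3/20, -9/20] . (a_s_2, a_s_3, a_s_4, a_s_5) = 1/10
  [-2/5, -1/10, 19/20, -3/20] . (a_s_2, a_s_3, a_s_4, a_s_5) = 1/20
  [-1/5, 0, -1/5, 11/20] . (a_s_2, a_s_3, a_s_4, a_s_5) = 0

Solving yields:
  a_s_2 = 19653/32531
  a_s_3 = 11555/32531
  a_s_4 = 13083/32531
  a_s_5 = 11904/32531

Starting state is s_2, so the absorption probability is a_s_2 = 19653/32531.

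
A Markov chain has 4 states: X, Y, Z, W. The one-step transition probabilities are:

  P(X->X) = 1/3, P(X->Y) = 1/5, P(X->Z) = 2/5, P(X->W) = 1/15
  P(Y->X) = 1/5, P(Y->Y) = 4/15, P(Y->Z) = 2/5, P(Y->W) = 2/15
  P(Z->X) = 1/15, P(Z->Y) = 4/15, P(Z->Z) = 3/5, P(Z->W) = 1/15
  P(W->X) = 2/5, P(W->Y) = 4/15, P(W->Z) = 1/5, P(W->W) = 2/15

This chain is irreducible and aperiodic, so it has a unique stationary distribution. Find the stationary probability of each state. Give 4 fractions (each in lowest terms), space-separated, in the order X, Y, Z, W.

Answer: 139/781 199/781 373/781 70/781

Derivation:
The stationary distribution satisfies pi = pi * P, i.e.:
  pi_X = 1/3*pi_X + 1/5*pi_Y + 1/15*pi_Z + 2/5*pi_W
  pi_Y = 1/5*pi_X + 4/15*pi_Y + 4/15*pi_Z + 4/15*pi_W
  pi_Z = 2/5*pi_X + 2/5*pi_Y + 3/5*pi_Z + 1/5*pi_W
  pi_W = 1/15*pi_X + 2/15*pi_Y + 1/15*pi_Z + 2/15*pi_W
with normalization: pi_X + pi_Y + pi_Z + pi_W = 1.

Using the first 3 balance equations plus normalization, the linear system A*pi = b is:
  [-2/3, 1/5, 1/15, 2/5] . pi = 0
  [1/5, -11/15, 4/15, 4/15] . pi = 0
  [2/5, 2/5, -2/5, 1/5] . pi = 0
  [1, 1, 1, 1] . pi = 1

Solving yields:
  pi_X = 139/781
  pi_Y = 199/781
  pi_Z = 373/781
  pi_W = 70/781

Verification (pi * P):
  139/781*1/3 + 199/781*1/5 + 373/781*1/15 + 70/781*2/5 = 139/781 = pi_X  (ok)
  139/781*1/5 + 199/781*4/15 + 373/781*4/15 + 70/781*4/15 = 199/781 = pi_Y  (ok)
  139/781*2/5 + 199/781*2/5 + 373/781*3/5 + 70/781*1/5 = 373/781 = pi_Z  (ok)
  139/781*1/15 + 199/781*2/15 + 373/781*1/15 + 70/781*2/15 = 70/781 = pi_W  (ok)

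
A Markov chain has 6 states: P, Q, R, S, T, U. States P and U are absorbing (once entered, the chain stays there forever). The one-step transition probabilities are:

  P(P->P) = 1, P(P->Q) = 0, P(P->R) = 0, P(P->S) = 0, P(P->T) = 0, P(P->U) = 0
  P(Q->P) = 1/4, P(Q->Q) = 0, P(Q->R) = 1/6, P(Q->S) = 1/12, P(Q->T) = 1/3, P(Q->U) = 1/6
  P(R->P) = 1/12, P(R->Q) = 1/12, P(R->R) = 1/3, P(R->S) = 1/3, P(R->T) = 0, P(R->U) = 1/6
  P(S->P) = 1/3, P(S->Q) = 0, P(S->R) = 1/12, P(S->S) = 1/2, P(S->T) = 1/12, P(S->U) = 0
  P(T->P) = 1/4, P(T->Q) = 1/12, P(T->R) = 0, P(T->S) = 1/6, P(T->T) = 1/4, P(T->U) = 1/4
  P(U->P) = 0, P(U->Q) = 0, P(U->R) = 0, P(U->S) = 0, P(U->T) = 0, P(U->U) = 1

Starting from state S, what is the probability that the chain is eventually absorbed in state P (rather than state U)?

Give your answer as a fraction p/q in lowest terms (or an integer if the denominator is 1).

Let a_i = P(absorbed in P | start in state i).
Boundary conditions: a_P = 1, a_U = 0.
For each transient state i, a_i = sum_j P(i->j) * a_j:
  a_Q = 1/4*a_P + 0*a_Q + 1/6*a_R + 1/12*a_S + 1/3*a_T + 1/6*a_U
  a_R = 1/12*a_P + 1/12*a_Q + 1/3*a_R + 1/3*a_S + 0*a_T + 1/6*a_U
  a_S = 1/3*a_P + 0*a_Q + 1/12*a_R + 1/2*a_S + 1/12*a_T + 0*a_U
  a_T = 1/4*a_P + 1/12*a_Q + 0*a_R + 1/6*a_S + 1/4*a_T + 1/4*a_U

Substituting a_P = 1 and a_U = 0, rearrange to (I - Q) a = r where r[i] = P(i -> P):
  [1, -1/6, -1/12, -1/3] . (a_Q, a_R, a_S, a_T) = 1/4
  [-1/12, 2/3, -1/3, 0] . (a_Q, a_R, a_S, a_T) = 1/12
  [0, -1/12, 1/2, -1/12] . (a_Q, a_R, a_S, a_T) = 1/3
  [-1/12, 0, -1/6, 3/4] . (a_Q, a_R, a_S, a_T) = 1/4

Solving yields:
  a_Q = 2669/4247
  a_R = 2718/4247
  a_S = 3707/4247
  a_T = 2536/4247

Starting state is S, so the absorption probability is a_S = 3707/4247.

Answer: 3707/4247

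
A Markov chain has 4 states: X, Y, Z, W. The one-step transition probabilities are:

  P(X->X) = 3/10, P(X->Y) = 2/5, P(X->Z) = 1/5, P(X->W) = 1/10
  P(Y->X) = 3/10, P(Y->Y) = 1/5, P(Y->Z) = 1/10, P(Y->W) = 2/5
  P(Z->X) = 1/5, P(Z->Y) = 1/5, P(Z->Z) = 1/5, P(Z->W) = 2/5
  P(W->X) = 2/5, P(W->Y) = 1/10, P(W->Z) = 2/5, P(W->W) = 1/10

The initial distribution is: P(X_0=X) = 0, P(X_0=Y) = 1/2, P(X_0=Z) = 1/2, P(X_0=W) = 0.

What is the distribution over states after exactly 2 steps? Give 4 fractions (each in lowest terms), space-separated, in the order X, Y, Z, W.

Answer: 13/40 21/100 13/50 41/200

Derivation:
Propagating the distribution step by step (d_{t+1} = d_t * P):
d_0 = (X=0, Y=1/2, Z=1/2, W=0)
  d_1[X] = 0*3/10 + 1/2*3/10 + 1/2*1/5 + 0*2/5 = 1/4
  d_1[Y] = 0*2/5 + 1/2*1/5 + 1/2*1/5 + 0*1/10 = 1/5
  d_1[Z] = 0*1/5 + 1/2*1/10 + 1/2*1/5 + 0*2/5 = 3/20
  d_1[W] = 0*1/10 + 1/2*2/5 + 1/2*2/5 + 0*1/10 = 2/5
d_1 = (X=1/4, Y=1/5, Z=3/20, W=2/5)
  d_2[X] = 1/4*3/10 + 1/5*3/10 + 3/20*1/5 + 2/5*2/5 = 13/40
  d_2[Y] = 1/4*2/5 + 1/5*1/5 + 3/20*1/5 + 2/5*1/10 = 21/100
  d_2[Z] = 1/4*1/5 + 1/5*1/10 + 3/20*1/5 + 2/5*2/5 = 13/50
  d_2[W] = 1/4*1/10 + 1/5*2/5 + 3/20*2/5 + 2/5*1/10 = 41/200
d_2 = (X=13/40, Y=21/100, Z=13/50, W=41/200)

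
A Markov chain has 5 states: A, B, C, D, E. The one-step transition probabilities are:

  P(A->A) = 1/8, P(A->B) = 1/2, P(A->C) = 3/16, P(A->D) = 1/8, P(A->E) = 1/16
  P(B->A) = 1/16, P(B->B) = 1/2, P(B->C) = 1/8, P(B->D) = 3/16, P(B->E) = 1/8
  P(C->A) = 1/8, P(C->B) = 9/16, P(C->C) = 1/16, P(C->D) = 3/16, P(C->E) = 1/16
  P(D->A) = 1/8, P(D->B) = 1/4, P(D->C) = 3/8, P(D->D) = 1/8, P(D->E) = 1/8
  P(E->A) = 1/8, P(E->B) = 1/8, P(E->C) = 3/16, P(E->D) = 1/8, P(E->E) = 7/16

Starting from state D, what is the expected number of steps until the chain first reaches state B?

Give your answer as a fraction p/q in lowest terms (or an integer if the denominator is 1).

Let h_i = expected steps to first reach B from state i.
Boundary: h_B = 0.
First-step equations for the other states:
  h_A = 1 + 1/8*h_A + 1/2*h_B + 3/16*h_C + 1/8*h_D + 1/16*h_E
  h_C = 1 + 1/8*h_A + 9/16*h_B + 1/16*h_C + 3/16*h_D + 1/16*h_E
  h_D = 1 + 1/8*h_A + 1/4*h_B + 3/8*h_C + 1/8*h_D + 1/8*h_E
  h_E = 1 + 1/8*h_A + 1/8*h_B + 3/16*h_C + 1/8*h_D + 7/16*h_E

Substituting h_B = 0 and rearranging gives the linear system (I - Q) h = 1:
  [7/8, -3/16, -1/8, -1/16] . (h_A, h_C, h_D, h_E) = 1
  [-1/8, 15/16, -3/16, -1/16] . (h_A, h_C, h_D, h_E) = 1
  [-1/8, -3/8, 7/8, -1/8] . (h_A, h_C, h_D, h_E) = 1
  [-1/8, -3/16, -1/8, 9/16] . (h_A, h_C, h_D, h_E) = 1

Solving yields:
  h_A = 200/87
  h_C = 64/29
  h_D = 256/87
  h_E = 320/87

Starting state is D, so the expected hitting time is h_D = 256/87.

Answer: 256/87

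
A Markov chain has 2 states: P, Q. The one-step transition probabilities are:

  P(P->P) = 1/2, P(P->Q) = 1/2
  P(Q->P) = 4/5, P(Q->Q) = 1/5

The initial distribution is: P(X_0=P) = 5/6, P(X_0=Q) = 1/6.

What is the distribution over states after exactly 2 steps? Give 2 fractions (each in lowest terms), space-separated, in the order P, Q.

Propagating the distribution step by step (d_{t+1} = d_t * P):
d_0 = (P=5/6, Q=1/6)
  d_1[P] = 5/6*1/2 + 1/6*4/5 = 11/20
  d_1[Q] = 5/6*1/2 + 1/6*1/5 = 9/20
d_1 = (P=11/20, Q=9/20)
  d_2[P] = 11/20*1/2 + 9/20*4/5 = 127/200
  d_2[Q] = 11/20*1/2 + 9/20*1/5 = 73/200
d_2 = (P=127/200, Q=73/200)

Answer: 127/200 73/200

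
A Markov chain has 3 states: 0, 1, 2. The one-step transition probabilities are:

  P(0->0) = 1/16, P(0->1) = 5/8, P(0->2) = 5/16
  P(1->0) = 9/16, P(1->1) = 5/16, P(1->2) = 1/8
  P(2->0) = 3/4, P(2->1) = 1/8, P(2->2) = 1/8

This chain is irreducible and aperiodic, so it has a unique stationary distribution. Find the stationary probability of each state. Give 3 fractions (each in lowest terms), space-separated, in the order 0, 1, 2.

The stationary distribution satisfies pi = pi * P, i.e.:
  pi_0 = 1/16*pi_0 + 9/16*pi_1 + 3/4*pi_2
  pi_1 = 5/8*pi_0 + 5/16*pi_1 + 1/8*pi_2
  pi_2 = 5/16*pi_0 + 1/8*pi_1 + 1/8*pi_2
with normalization: pi_0 + pi_1 + pi_2 = 1.

Using the first 2 balance equations plus normalization, the linear system A*pi = b is:
  [-15/16, 9/16, 3/4] . pi = 0
  [5/8, -11/16, 1/8] . pi = 0
  [1, 1, 1] . pi = 1

Solving yields:
  pi_0 = 2/5
  pi_1 = 2/5
  pi_2 = 1/5

Verification (pi * P):
  2/5*1/16 + 2/5*9/16 + 1/5*3/4 = 2/5 = pi_0  (ok)
  2/5*5/8 + 2/5*5/16 + 1/5*1/8 = 2/5 = pi_1  (ok)
  2/5*5/16 + 2/5*1/8 + 1/5*1/8 = 1/5 = pi_2  (ok)

Answer: 2/5 2/5 1/5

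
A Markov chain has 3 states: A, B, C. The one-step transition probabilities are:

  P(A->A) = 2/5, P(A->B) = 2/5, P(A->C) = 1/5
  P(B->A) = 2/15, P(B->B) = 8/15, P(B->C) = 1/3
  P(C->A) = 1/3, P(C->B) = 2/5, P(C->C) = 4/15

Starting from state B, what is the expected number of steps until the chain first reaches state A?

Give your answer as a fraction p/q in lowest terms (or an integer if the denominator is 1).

Answer: 240/47

Derivation:
Let h_i = expected steps to first reach A from state i.
Boundary: h_A = 0.
First-step equations for the other states:
  h_B = 1 + 2/15*h_A + 8/15*h_B + 1/3*h_C
  h_C = 1 + 1/3*h_A + 2/5*h_B + 4/15*h_C

Substituting h_A = 0 and rearranging gives the linear system (I - Q) h = 1:
  [7/15, -1/3] . (h_B, h_C) = 1
  [-2/5, 11/15] . (h_B, h_C) = 1

Solving yields:
  h_B = 240/47
  h_C = 195/47

Starting state is B, so the expected hitting time is h_B = 240/47.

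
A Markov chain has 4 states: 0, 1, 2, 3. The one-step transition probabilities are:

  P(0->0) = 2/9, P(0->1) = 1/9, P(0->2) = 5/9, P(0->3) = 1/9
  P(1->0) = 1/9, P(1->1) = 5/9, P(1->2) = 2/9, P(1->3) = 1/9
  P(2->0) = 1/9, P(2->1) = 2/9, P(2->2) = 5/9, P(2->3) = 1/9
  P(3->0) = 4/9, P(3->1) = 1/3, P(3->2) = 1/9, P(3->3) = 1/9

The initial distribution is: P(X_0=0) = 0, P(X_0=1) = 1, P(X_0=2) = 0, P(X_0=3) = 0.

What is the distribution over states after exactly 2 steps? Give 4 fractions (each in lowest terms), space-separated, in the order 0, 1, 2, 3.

Propagating the distribution step by step (d_{t+1} = d_t * P):
d_0 = (0=0, 1=1, 2=0, 3=0)
  d_1[0] = 0*2/9 + 1*1/9 + 0*1/9 + 0*4/9 = 1/9
  d_1[1] = 0*1/9 + 1*5/9 + 0*2/9 + 0*1/3 = 5/9
  d_1[2] = 0*5/9 + 1*2/9 + 0*5/9 + 0*1/9 = 2/9
  d_1[3] = 0*1/9 + 1*1/9 + 0*1/9 + 0*1/9 = 1/9
d_1 = (0=1/9, 1=5/9, 2=2/9, 3=1/9)
  d_2[0] = 1/9*2/9 + 5/9*1/9 + 2/9*1/9 + 1/9*4/9 = 13/81
  d_2[1] = 1/9*1/9 + 5/9*5/9 + 2/9*2/9 + 1/9*1/3 = 11/27
  d_2[2] = 1/9*5/9 + 5/9*2/9 + 2/9*5/9 + 1/9*1/9 = 26/81
  d_2[3] = 1/9*1/9 + 5/9*1/9 + 2/9*1/9 + 1/9*1/9 = 1/9
d_2 = (0=13/81, 1=11/27, 2=26/81, 3=1/9)

Answer: 13/81 11/27 26/81 1/9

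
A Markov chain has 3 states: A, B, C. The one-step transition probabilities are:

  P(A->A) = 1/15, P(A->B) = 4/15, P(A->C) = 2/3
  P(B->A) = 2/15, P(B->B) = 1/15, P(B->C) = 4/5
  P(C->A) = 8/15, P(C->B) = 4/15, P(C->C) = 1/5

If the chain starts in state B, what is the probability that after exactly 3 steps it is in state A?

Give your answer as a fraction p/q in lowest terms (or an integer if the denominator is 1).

Computing P^3 by repeated multiplication:
P^1 =
  A: [1/15, 4/15, 2/3]
  B: [2/15, 1/15, 4/5]
  C: [8/15, 4/15, 1/5]
P^2 =
  A: [89/225, 16/75, 88/225]
  B: [4/9, 19/75, 68/225]
  C: [8/45, 16/75, 137/225]
P^3 =
  A: [889/3375, 28/125, 346/675]
  B: [758/3375, 27/125, 1888/3375]
  C: [1232/3375, 28/125, 1387/3375]

(P^3)[B -> A] = 758/3375

Answer: 758/3375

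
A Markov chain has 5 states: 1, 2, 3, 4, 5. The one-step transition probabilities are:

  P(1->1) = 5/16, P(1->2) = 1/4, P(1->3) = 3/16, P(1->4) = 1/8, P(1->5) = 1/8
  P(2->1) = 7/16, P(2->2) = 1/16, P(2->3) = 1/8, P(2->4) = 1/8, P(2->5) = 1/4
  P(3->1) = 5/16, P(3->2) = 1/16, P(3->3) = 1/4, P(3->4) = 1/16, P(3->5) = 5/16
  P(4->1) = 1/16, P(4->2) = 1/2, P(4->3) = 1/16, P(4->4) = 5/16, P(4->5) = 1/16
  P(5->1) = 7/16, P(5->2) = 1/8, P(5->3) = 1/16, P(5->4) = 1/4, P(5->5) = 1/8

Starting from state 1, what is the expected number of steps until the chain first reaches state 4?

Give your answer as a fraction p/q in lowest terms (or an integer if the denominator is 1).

Let h_i = expected steps to first reach 4 from state i.
Boundary: h_4 = 0.
First-step equations for the other states:
  h_1 = 1 + 5/16*h_1 + 1/4*h_2 + 3/16*h_3 + 1/8*h_4 + 1/8*h_5
  h_2 = 1 + 7/16*h_1 + 1/16*h_2 + 1/8*h_3 + 1/8*h_4 + 1/4*h_5
  h_3 = 1 + 5/16*h_1 + 1/16*h_2 + 1/4*h_3 + 1/16*h_4 + 5/16*h_5
  h_5 = 1 + 7/16*h_1 + 1/8*h_2 + 1/16*h_3 + 1/4*h_4 + 1/8*h_5

Substituting h_4 = 0 and rearranging gives the linear system (I - Q) h = 1:
  [11/16, -1/4, -3/16, -1/8] . (h_1, h_2, h_3, h_5) = 1
  [-7/16, 15/16, -1/8, -1/4] . (h_1, h_2, h_3, h_5) = 1
  [-5/16, -1/16, 3/4, -5/16] . (h_1, h_2, h_3, h_5) = 1
  [-7/16, -1/8, -1/16, 7/8] . (h_1, h_2, h_3, h_5) = 1

Solving yields:
  h_1 = 37344/5107
  h_2 = 36752/5107
  h_3 = 38992/5107
  h_5 = 32544/5107

Starting state is 1, so the expected hitting time is h_1 = 37344/5107.

Answer: 37344/5107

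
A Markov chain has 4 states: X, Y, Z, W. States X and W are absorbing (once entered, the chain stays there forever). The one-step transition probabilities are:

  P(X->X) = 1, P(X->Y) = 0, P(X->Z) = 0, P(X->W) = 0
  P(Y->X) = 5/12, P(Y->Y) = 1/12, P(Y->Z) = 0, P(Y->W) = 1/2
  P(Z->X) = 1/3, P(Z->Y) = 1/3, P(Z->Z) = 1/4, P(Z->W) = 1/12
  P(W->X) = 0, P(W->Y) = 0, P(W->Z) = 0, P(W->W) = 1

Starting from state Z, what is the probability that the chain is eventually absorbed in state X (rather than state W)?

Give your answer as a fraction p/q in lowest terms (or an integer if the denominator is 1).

Answer: 64/99

Derivation:
Let a_i = P(absorbed in X | start in state i).
Boundary conditions: a_X = 1, a_W = 0.
For each transient state i, a_i = sum_j P(i->j) * a_j:
  a_Y = 5/12*a_X + 1/12*a_Y + 0*a_Z + 1/2*a_W
  a_Z = 1/3*a_X + 1/3*a_Y + 1/4*a_Z + 1/12*a_W

Substituting a_X = 1 and a_W = 0, rearrange to (I - Q) a = r where r[i] = P(i -> X):
  [11/12, 0] . (a_Y, a_Z) = 5/12
  [-1/3, 3/4] . (a_Y, a_Z) = 1/3

Solving yields:
  a_Y = 5/11
  a_Z = 64/99

Starting state is Z, so the absorption probability is a_Z = 64/99.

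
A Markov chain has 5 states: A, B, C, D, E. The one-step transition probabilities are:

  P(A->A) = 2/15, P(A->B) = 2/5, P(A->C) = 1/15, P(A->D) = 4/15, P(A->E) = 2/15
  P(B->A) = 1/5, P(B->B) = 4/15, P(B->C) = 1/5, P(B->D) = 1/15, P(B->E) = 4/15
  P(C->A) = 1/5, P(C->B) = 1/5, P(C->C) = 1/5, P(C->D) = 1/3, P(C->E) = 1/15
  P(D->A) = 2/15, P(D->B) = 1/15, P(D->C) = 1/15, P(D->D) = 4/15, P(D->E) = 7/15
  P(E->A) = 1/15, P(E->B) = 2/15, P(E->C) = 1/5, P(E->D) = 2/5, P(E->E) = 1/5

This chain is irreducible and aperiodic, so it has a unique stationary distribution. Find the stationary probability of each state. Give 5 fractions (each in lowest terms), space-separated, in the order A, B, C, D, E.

Answer: 611/4417 824/4417 641/4417 1207/4417 162/631

Derivation:
The stationary distribution satisfies pi = pi * P, i.e.:
  pi_A = 2/15*pi_A + 1/5*pi_B + 1/5*pi_C + 2/15*pi_D + 1/15*pi_E
  pi_B = 2/5*pi_A + 4/15*pi_B + 1/5*pi_C + 1/15*pi_D + 2/15*pi_E
  pi_C = 1/15*pi_A + 1/5*pi_B + 1/5*pi_C + 1/15*pi_D + 1/5*pi_E
  pi_D = 4/15*pi_A + 1/15*pi_B + 1/3*pi_C + 4/15*pi_D + 2/5*pi_E
  pi_E = 2/15*pi_A + 4/15*pi_B + 1/15*pi_C + 7/15*pi_D + 1/5*pi_E
with normalization: pi_A + pi_B + pi_C + pi_D + pi_E = 1.

Using the first 4 balance equations plus normalization, the linear system A*pi = b is:
  [-13/15, 1/5, 1/5, 2/15, 1/15] . pi = 0
  [2/5, -11/15, 1/5, 1/15, 2/15] . pi = 0
  [1/15, 1/5, -4/5, 1/15, 1/5] . pi = 0
  [4/15, 1/15, 1/3, -11/15, 2/5] . pi = 0
  [1, 1, 1, 1, 1] . pi = 1

Solving yields:
  pi_A = 611/4417
  pi_B = 824/4417
  pi_C = 641/4417
  pi_D = 1207/4417
  pi_E = 162/631

Verification (pi * P):
  611/4417*2/15 + 824/4417*1/5 + 641/4417*1/5 + 1207/4417*2/15 + 162/631*1/15 = 611/4417 = pi_A  (ok)
  611/4417*2/5 + 824/4417*4/15 + 641/4417*1/5 + 1207/4417*1/15 + 162/631*2/15 = 824/4417 = pi_B  (ok)
  611/4417*1/15 + 824/4417*1/5 + 641/4417*1/5 + 1207/4417*1/15 + 162/631*1/5 = 641/4417 = pi_C  (ok)
  611/4417*4/15 + 824/4417*1/15 + 641/4417*1/3 + 1207/4417*4/15 + 162/631*2/5 = 1207/4417 = pi_D  (ok)
  611/4417*2/15 + 824/4417*4/15 + 641/4417*1/15 + 1207/4417*7/15 + 162/631*1/5 = 162/631 = pi_E  (ok)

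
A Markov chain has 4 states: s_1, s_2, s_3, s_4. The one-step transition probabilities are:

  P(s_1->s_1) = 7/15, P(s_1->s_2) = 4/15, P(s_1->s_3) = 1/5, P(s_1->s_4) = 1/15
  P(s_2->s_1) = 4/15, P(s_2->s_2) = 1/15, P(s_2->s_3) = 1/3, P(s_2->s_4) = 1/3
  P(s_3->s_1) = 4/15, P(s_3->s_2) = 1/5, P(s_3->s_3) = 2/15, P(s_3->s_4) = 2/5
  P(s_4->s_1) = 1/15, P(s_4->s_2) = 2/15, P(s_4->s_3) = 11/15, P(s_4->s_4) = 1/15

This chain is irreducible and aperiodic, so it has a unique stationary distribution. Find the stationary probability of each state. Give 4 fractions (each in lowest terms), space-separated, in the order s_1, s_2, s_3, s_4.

Answer: 353/1270 137/762 611/1905 422/1905

Derivation:
The stationary distribution satisfies pi = pi * P, i.e.:
  pi_s_1 = 7/15*pi_s_1 + 4/15*pi_s_2 + 4/15*pi_s_3 + 1/15*pi_s_4
  pi_s_2 = 4/15*pi_s_1 + 1/15*pi_s_2 + 1/5*pi_s_3 + 2/15*pi_s_4
  pi_s_3 = 1/5*pi_s_1 + 1/3*pi_s_2 + 2/15*pi_s_3 + 11/15*pi_s_4
  pi_s_4 = 1/15*pi_s_1 + 1/3*pi_s_2 + 2/5*pi_s_3 + 1/15*pi_s_4
with normalization: pi_s_1 + pi_s_2 + pi_s_3 + pi_s_4 = 1.

Using the first 3 balance equations plus normalization, the linear system A*pi = b is:
  [-8/15, 4/15, 4/15, 1/15] . pi = 0
  [4/15, -14/15, 1/5, 2/15] . pi = 0
  [1/5, 1/3, -13/15, 11/15] . pi = 0
  [1, 1, 1, 1] . pi = 1

Solving yields:
  pi_s_1 = 353/1270
  pi_s_2 = 137/762
  pi_s_3 = 611/1905
  pi_s_4 = 422/1905

Verification (pi * P):
  353/1270*7/15 + 137/762*4/15 + 611/1905*4/15 + 422/1905*1/15 = 353/1270 = pi_s_1  (ok)
  353/1270*4/15 + 137/762*1/15 + 611/1905*1/5 + 422/1905*2/15 = 137/762 = pi_s_2  (ok)
  353/1270*1/5 + 137/762*1/3 + 611/1905*2/15 + 422/1905*11/15 = 611/1905 = pi_s_3  (ok)
  353/1270*1/15 + 137/762*1/3 + 611/1905*2/5 + 422/1905*1/15 = 422/1905 = pi_s_4  (ok)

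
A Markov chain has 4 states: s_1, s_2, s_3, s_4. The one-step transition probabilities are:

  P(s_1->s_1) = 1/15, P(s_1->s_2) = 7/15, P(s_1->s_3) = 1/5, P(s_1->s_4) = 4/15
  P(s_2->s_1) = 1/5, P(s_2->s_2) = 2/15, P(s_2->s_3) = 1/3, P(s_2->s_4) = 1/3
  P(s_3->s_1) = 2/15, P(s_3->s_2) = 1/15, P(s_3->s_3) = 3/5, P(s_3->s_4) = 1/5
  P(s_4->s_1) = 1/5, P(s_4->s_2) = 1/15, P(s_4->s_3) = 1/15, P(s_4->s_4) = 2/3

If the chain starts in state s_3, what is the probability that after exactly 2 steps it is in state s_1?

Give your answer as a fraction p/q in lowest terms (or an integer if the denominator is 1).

Computing P^2 by repeated multiplication:
P^1 =
  s_1: [1/15, 7/15, 1/5, 4/15]
  s_2: [1/5, 2/15, 1/3, 1/3]
  s_3: [2/15, 1/15, 3/5, 1/5]
  s_4: [1/5, 1/15, 1/15, 2/3]
P^2 =
  s_1: [8/45, 28/225, 23/75, 88/225]
  s_2: [34/225, 7/45, 23/75, 29/75]
  s_3: [32/225, 28/225, 19/45, 14/45]
  s_4: [38/225, 34/225, 11/75, 8/15]

(P^2)[s_3 -> s_1] = 32/225

Answer: 32/225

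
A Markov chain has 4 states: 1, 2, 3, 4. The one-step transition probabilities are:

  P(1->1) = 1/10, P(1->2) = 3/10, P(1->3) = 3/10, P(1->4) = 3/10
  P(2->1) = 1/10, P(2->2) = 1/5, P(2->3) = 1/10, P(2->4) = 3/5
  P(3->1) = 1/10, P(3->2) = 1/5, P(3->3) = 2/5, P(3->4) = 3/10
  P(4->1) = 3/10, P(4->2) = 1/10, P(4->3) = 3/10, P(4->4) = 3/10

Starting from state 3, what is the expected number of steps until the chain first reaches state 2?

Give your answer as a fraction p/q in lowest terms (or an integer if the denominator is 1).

Let h_i = expected steps to first reach 2 from state i.
Boundary: h_2 = 0.
First-step equations for the other states:
  h_1 = 1 + 1/10*h_1 + 3/10*h_2 + 3/10*h_3 + 3/10*h_4
  h_3 = 1 + 1/10*h_1 + 1/5*h_2 + 2/5*h_3 + 3/10*h_4
  h_4 = 1 + 3/10*h_1 + 1/10*h_2 + 3/10*h_3 + 3/10*h_4

Substituting h_2 = 0 and rearranging gives the linear system (I - Q) h = 1:
  [9/10, -3/10, -3/10] . (h_1, h_3, h_4) = 1
  [-1/10, 3/5, -3/10] . (h_1, h_3, h_4) = 1
  [-3/10, -3/10, 7/10] . (h_1, h_3, h_4) = 1

Solving yields:
  h_1 = 150/31
  h_3 = 500/93
  h_4 = 180/31

Starting state is 3, so the expected hitting time is h_3 = 500/93.

Answer: 500/93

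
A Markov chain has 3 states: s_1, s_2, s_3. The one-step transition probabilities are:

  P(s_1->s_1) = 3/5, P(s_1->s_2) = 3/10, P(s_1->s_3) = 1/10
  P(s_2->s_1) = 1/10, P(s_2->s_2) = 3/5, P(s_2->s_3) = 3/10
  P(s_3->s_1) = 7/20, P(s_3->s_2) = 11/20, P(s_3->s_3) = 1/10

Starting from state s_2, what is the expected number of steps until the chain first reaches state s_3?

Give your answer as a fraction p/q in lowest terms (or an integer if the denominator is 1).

Answer: 50/13

Derivation:
Let h_i = expected steps to first reach s_3 from state i.
Boundary: h_s_3 = 0.
First-step equations for the other states:
  h_s_1 = 1 + 3/5*h_s_1 + 3/10*h_s_2 + 1/10*h_s_3
  h_s_2 = 1 + 1/10*h_s_1 + 3/5*h_s_2 + 3/10*h_s_3

Substituting h_s_3 = 0 and rearranging gives the linear system (I - Q) h = 1:
  [2/5, -3/10] . (h_s_1, h_s_2) = 1
  [-1/10, 2/5] . (h_s_1, h_s_2) = 1

Solving yields:
  h_s_1 = 70/13
  h_s_2 = 50/13

Starting state is s_2, so the expected hitting time is h_s_2 = 50/13.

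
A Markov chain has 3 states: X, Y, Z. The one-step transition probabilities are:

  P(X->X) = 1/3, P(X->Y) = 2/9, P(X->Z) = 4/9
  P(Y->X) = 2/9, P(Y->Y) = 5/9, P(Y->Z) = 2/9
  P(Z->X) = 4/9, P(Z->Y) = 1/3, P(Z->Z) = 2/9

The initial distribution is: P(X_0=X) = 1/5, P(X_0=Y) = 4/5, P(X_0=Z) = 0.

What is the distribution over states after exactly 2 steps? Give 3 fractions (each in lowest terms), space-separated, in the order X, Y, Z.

Answer: 25/81 56/135 112/405

Derivation:
Propagating the distribution step by step (d_{t+1} = d_t * P):
d_0 = (X=1/5, Y=4/5, Z=0)
  d_1[X] = 1/5*1/3 + 4/5*2/9 + 0*4/9 = 11/45
  d_1[Y] = 1/5*2/9 + 4/5*5/9 + 0*1/3 = 22/45
  d_1[Z] = 1/5*4/9 + 4/5*2/9 + 0*2/9 = 4/15
d_1 = (X=11/45, Y=22/45, Z=4/15)
  d_2[X] = 11/45*1/3 + 22/45*2/9 + 4/15*4/9 = 25/81
  d_2[Y] = 11/45*2/9 + 22/45*5/9 + 4/15*1/3 = 56/135
  d_2[Z] = 11/45*4/9 + 22/45*2/9 + 4/15*2/9 = 112/405
d_2 = (X=25/81, Y=56/135, Z=112/405)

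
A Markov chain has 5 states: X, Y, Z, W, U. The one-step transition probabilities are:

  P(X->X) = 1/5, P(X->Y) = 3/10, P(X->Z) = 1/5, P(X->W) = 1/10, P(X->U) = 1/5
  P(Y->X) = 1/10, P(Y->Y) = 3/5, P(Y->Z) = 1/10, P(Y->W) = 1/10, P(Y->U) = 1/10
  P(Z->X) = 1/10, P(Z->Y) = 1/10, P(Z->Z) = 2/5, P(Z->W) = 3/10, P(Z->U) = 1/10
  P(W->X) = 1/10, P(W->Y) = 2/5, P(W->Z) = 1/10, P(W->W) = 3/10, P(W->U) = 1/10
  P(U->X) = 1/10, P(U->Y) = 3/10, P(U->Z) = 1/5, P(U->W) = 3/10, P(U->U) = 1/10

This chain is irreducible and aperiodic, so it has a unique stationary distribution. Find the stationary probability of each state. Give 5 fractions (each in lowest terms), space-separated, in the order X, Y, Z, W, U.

Answer: 1/9 205/504 11/63 11/56 1/9

Derivation:
The stationary distribution satisfies pi = pi * P, i.e.:
  pi_X = 1/5*pi_X + 1/10*pi_Y + 1/10*pi_Z + 1/10*pi_W + 1/10*pi_U
  pi_Y = 3/10*pi_X + 3/5*pi_Y + 1/10*pi_Z + 2/5*pi_W + 3/10*pi_U
  pi_Z = 1/5*pi_X + 1/10*pi_Y + 2/5*pi_Z + 1/10*pi_W + 1/5*pi_U
  pi_W = 1/10*pi_X + 1/10*pi_Y + 3/10*pi_Z + 3/10*pi_W + 3/10*pi_U
  pi_U = 1/5*pi_X + 1/10*pi_Y + 1/10*pi_Z + 1/10*pi_W + 1/10*pi_U
with normalization: pi_X + pi_Y + pi_Z + pi_W + pi_U = 1.

Using the first 4 balance equations plus normalization, the linear system A*pi = b is:
  [-4/5, 1/10, 1/10, 1/10, 1/10] . pi = 0
  [3/10, -2/5, 1/10, 2/5, 3/10] . pi = 0
  [1/5, 1/10, -3/5, 1/10, 1/5] . pi = 0
  [1/10, 1/10, 3/10, -7/10, 3/10] . pi = 0
  [1, 1, 1, 1, 1] . pi = 1

Solving yields:
  pi_X = 1/9
  pi_Y = 205/504
  pi_Z = 11/63
  pi_W = 11/56
  pi_U = 1/9

Verification (pi * P):
  1/9*1/5 + 205/504*1/10 + 11/63*1/10 + 11/56*1/10 + 1/9*1/10 = 1/9 = pi_X  (ok)
  1/9*3/10 + 205/504*3/5 + 11/63*1/10 + 11/56*2/5 + 1/9*3/10 = 205/504 = pi_Y  (ok)
  1/9*1/5 + 205/504*1/10 + 11/63*2/5 + 11/56*1/10 + 1/9*1/5 = 11/63 = pi_Z  (ok)
  1/9*1/10 + 205/504*1/10 + 11/63*3/10 + 11/56*3/10 + 1/9*3/10 = 11/56 = pi_W  (ok)
  1/9*1/5 + 205/504*1/10 + 11/63*1/10 + 11/56*1/10 + 1/9*1/10 = 1/9 = pi_U  (ok)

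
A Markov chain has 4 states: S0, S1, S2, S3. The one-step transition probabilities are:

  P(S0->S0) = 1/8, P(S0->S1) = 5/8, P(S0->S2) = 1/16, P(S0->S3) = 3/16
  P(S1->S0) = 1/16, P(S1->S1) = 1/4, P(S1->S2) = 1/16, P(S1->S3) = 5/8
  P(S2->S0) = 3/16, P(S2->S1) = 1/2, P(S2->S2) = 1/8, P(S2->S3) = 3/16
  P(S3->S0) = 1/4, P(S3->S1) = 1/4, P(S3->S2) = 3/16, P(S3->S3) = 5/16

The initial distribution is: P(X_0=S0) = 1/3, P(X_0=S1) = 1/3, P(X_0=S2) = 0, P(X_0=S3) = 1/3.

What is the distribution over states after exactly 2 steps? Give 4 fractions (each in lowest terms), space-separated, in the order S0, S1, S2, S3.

Answer: 119/768 127/384 89/768 51/128

Derivation:
Propagating the distribution step by step (d_{t+1} = d_t * P):
d_0 = (S0=1/3, S1=1/3, S2=0, S3=1/3)
  d_1[S0] = 1/3*1/8 + 1/3*1/16 + 0*3/16 + 1/3*1/4 = 7/48
  d_1[S1] = 1/3*5/8 + 1/3*1/4 + 0*1/2 + 1/3*1/4 = 3/8
  d_1[S2] = 1/3*1/16 + 1/3*1/16 + 0*1/8 + 1/3*3/16 = 5/48
  d_1[S3] = 1/3*3/16 + 1/3*5/8 + 0*3/16 + 1/3*5/16 = 3/8
d_1 = (S0=7/48, S1=3/8, S2=5/48, S3=3/8)
  d_2[S0] = 7/48*1/8 + 3/8*1/16 + 5/48*3/16 + 3/8*1/4 = 119/768
  d_2[S1] = 7/48*5/8 + 3/8*1/4 + 5/48*1/2 + 3/8*1/4 = 127/384
  d_2[S2] = 7/48*1/16 + 3/8*1/16 + 5/48*1/8 + 3/8*3/16 = 89/768
  d_2[S3] = 7/48*3/16 + 3/8*5/8 + 5/48*3/16 + 3/8*5/16 = 51/128
d_2 = (S0=119/768, S1=127/384, S2=89/768, S3=51/128)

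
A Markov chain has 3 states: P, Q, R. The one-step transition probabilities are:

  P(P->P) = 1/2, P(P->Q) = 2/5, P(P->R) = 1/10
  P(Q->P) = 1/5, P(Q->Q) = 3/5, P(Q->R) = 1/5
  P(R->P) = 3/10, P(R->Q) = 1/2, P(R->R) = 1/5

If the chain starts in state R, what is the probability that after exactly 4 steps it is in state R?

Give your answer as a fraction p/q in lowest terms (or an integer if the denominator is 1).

Computing P^4 by repeated multiplication:
P^1 =
  P: [1/2, 2/5, 1/10]
  Q: [1/5, 3/5, 1/5]
  R: [3/10, 1/2, 1/5]
P^2 =
  P: [9/25, 49/100, 3/20]
  Q: [7/25, 27/50, 9/50]
  R: [31/100, 13/25, 17/100]
P^3 =
  P: [323/1000, 513/1000, 41/250]
  Q: [151/500, 263/500, 43/250]
  R: [31/100, 521/1000, 169/1000]
P^4 =
  P: [3133/10000, 519/1000, 1677/10000]
  Q: [1539/5000, 653/1250, 849/5000]
  R: [3099/10000, 5211/10000, 169/1000]

(P^4)[R -> R] = 169/1000

Answer: 169/1000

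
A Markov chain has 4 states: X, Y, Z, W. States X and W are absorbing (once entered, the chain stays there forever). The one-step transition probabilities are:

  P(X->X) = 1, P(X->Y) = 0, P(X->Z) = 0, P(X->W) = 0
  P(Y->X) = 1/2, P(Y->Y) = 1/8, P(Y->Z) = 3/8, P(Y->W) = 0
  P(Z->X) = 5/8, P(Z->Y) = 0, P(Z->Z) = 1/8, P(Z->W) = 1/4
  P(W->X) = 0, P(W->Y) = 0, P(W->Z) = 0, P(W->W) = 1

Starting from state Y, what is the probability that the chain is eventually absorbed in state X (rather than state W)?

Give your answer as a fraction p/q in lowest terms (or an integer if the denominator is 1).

Answer: 43/49

Derivation:
Let a_i = P(absorbed in X | start in state i).
Boundary conditions: a_X = 1, a_W = 0.
For each transient state i, a_i = sum_j P(i->j) * a_j:
  a_Y = 1/2*a_X + 1/8*a_Y + 3/8*a_Z + 0*a_W
  a_Z = 5/8*a_X + 0*a_Y + 1/8*a_Z + 1/4*a_W

Substituting a_X = 1 and a_W = 0, rearrange to (I - Q) a = r where r[i] = P(i -> X):
  [7/8, -3/8] . (a_Y, a_Z) = 1/2
  [0, 7/8] . (a_Y, a_Z) = 5/8

Solving yields:
  a_Y = 43/49
  a_Z = 5/7

Starting state is Y, so the absorption probability is a_Y = 43/49.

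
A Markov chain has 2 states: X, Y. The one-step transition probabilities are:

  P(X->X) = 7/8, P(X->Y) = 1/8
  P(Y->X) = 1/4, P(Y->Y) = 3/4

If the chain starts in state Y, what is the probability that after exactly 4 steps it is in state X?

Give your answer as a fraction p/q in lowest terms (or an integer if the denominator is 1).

Answer: 1157/2048

Derivation:
Computing P^4 by repeated multiplication:
P^1 =
  X: [7/8, 1/8]
  Y: [1/4, 3/4]
P^2 =
  X: [51/64, 13/64]
  Y: [13/32, 19/32]
P^3 =
  X: [383/512, 129/512]
  Y: [129/256, 127/256]
P^4 =
  X: [2939/4096, 1157/4096]
  Y: [1157/2048, 891/2048]

(P^4)[Y -> X] = 1157/2048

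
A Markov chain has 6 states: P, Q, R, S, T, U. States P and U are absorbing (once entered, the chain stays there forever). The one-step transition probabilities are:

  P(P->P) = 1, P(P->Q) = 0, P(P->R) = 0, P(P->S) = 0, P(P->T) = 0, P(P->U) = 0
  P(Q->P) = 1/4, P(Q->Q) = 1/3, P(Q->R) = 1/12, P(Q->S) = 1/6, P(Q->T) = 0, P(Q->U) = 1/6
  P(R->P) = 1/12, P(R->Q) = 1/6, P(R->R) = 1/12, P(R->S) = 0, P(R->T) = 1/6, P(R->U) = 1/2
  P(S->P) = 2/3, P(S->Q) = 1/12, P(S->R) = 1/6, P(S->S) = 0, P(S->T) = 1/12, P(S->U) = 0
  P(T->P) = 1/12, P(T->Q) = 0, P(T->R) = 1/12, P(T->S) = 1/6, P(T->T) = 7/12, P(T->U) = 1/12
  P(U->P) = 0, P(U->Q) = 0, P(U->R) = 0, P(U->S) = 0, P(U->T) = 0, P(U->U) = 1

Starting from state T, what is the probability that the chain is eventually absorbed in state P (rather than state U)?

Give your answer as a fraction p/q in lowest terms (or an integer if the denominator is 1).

Answer: 450/763

Derivation:
Let a_i = P(absorbed in P | start in state i).
Boundary conditions: a_P = 1, a_U = 0.
For each transient state i, a_i = sum_j P(i->j) * a_j:
  a_Q = 1/4*a_P + 1/3*a_Q + 1/12*a_R + 1/6*a_S + 0*a_T + 1/6*a_U
  a_R = 1/12*a_P + 1/6*a_Q + 1/12*a_R + 0*a_S + 1/6*a_T + 1/2*a_U
  a_S = 2/3*a_P + 1/12*a_Q + 1/6*a_R + 0*a_S + 1/12*a_T + 0*a_U
  a_T = 1/12*a_P + 0*a_Q + 1/12*a_R + 1/6*a_S + 7/12*a_T + 1/12*a_U

Substituting a_P = 1 and a_U = 0, rearrange to (I - Q) a = r where r[i] = P(i -> P):
  [2/3, -1/12, -1/6, 0] . (a_Q, a_R, a_S, a_T) = 1/4
  [-1/6, 11/12, 0, -1/6] . (a_Q, a_R, a_S, a_T) = 1/12
  [-1/12, -1/6, 1, -1/12] . (a_Q, a_R, a_S, a_T) = 2/3
  [0, -1/12, -1/6, 5/12] . (a_Q, a_R, a_S, a_T) = 1/12

Solving yields:
  a_Q = 472/763
  a_R = 237/763
  a_S = 625/763
  a_T = 450/763

Starting state is T, so the absorption probability is a_T = 450/763.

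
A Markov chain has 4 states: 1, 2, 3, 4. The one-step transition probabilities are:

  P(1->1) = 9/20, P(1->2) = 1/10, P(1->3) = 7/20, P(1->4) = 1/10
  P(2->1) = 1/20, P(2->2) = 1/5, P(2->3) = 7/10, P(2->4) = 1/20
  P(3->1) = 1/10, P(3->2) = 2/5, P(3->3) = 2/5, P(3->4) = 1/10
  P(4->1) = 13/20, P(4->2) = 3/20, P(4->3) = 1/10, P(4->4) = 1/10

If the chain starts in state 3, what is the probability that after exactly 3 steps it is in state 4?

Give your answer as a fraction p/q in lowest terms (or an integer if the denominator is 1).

Answer: 347/4000

Derivation:
Computing P^3 by repeated multiplication:
P^1 =
  1: [9/20, 1/10, 7/20, 1/10]
  2: [1/20, 1/5, 7/10, 1/20]
  3: [1/10, 2/5, 2/5, 1/10]
  4: [13/20, 3/20, 1/10, 1/10]
P^2 =
  1: [123/400, 11/50, 151/400, 19/200]
  2: [27/200, 133/400, 177/400, 9/100]
  3: [17/100, 53/200, 97/200, 2/25]
  4: [3/8, 3/20, 153/400, 37/400]
P^3 =
  1: [1991/8000, 6/25, 3377/8000, 89/1000]
  2: [1441/8000, 541/2000, 233/500, 667/8000]
  3: [761/4000, 69/250, 447/1000, 347/4000]
  4: [2197/8000, 15/64, 797/2000, 37/400]

(P^3)[3 -> 4] = 347/4000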